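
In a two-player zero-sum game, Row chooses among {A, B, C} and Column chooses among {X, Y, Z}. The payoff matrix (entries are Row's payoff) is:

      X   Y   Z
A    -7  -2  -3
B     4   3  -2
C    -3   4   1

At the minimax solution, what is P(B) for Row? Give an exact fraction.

Row minima: A → -7, B → -2, C → -3; maximin = -2.
Column maxima: X → 4, Y → 4, Z → 1; minimax = 1.
-2 ≠ 1, so there is no saddle point; optimal play is mixed.
A is strictly dominated by B, so Row never plays it.
Y is strictly dominated by Z (it gives Row strictly more in every row), so Column never plays it.
On the remaining 2×2 (B, C vs X, Z):
Let Row play B with probability p. Expected payoff against X: 4p + (-3)(1−p) = 7p − 3; against Z: (-2)p + 1(1−p) = −3p + 1.
Setting these equal: 7p − 3 = −3p + 1 ⇒ 10p = 4 ⇒ p = 2/5, and the value is (7)·(2/5) − 3 = -1/5.
For Column: with q = P(X), equating B's and C's payoffs gives 6q − 2 = −4q + 1 ⇒ q = 3/10.

2/5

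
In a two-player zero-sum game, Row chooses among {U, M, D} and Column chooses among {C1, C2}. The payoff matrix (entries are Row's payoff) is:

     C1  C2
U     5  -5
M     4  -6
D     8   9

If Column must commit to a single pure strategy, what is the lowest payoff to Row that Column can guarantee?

8

Column maxima: C1 → 8, C2 → 9.
The smallest of these is 8.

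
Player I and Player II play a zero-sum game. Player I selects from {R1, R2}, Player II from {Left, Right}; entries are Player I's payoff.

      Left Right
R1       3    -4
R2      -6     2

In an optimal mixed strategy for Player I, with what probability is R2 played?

7/15

Row minima: R1 → -4, R2 → -6; maximin = -4.
Column maxima: Left → 3, Right → 2; minimax = 2.
-4 ≠ 2, so there is no saddle point; optimal play is mixed.
Let Player I play R1 with probability p. Expected payoff against Left: 3p + (-6)(1−p) = 9p − 6; against Right: (-4)p + 2(1−p) = −6p + 2.
Setting these equal: 9p − 6 = −6p + 2 ⇒ 15p = 8 ⇒ p = 8/15, and the value is (9)·(8/15) − 6 = -6/5.
For Player II: with q = P(Left), equating R1's and R2's payoffs gives 7q − 4 = −8q + 2 ⇒ q = 2/5.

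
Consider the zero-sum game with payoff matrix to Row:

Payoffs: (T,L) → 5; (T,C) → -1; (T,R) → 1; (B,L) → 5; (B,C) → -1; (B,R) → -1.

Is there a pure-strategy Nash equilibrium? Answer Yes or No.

Yes

Row minima: T → -1, B → -1; maximin = -1.
Column maxima: L → 5, C → -1, R → 1; minimax = -1.
maximin = minimax = -1, so a saddle point exists.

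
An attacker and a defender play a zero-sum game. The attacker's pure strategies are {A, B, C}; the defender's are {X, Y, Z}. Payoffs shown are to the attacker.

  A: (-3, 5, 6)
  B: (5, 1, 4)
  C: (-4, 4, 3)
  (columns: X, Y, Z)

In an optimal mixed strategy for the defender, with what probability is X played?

Row minima: A → -3, B → 1, C → -4; maximin = 1.
Column maxima: X → 5, Y → 5, Z → 6; minimax = 5.
1 ≠ 5, so there is no saddle point; optimal play is mixed.
C is strictly dominated by A, so the attacker never plays it.
With C eliminated, Z is strictly dominated by Y (it gives the attacker strictly more in every remaining row), so the defender never plays it.
On the remaining 2×2 (A, B vs X, Y):
Let the attacker play A with probability p. Expected payoff against X: (-3)p + 5(1−p) = −8p + 5; against Y: 5p + 1(1−p) = 4p + 1.
Setting these equal: −8p + 5 = 4p + 1 ⇒ −12p = -4 ⇒ p = 1/3, and the value is (-8)·(1/3) + 5 = 7/3.
For the defender: with q = P(X), equating A's and B's payoffs gives −8q + 5 = 4q + 1 ⇒ q = 1/3.

1/3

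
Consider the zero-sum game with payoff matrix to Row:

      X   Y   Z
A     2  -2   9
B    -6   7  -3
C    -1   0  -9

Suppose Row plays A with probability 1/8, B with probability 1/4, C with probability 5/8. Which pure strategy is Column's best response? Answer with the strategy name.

Z

If Column plays X, Row's expected payoff is (1/8)·2 + (1/4)·(-6) + (5/8)·(-1) = -15/8.
If Column plays Y, Row's expected payoff is (1/8)·(-2) + (1/4)·7 + (5/8)·0 = 3/2.
If Column plays Z, Row's expected payoff is (1/8)·9 + (1/4)·(-3) + (5/8)·(-9) = -21/4.
Column minimizes Row's payoff; the smallest is -21/4, so the best response is Z.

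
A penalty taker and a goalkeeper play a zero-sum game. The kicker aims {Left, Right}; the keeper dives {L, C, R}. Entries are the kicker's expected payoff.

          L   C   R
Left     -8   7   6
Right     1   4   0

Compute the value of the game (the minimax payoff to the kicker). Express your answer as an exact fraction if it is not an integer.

Row minima: Left → -8, Right → 0; maximin = 0.
Column maxima: L → 1, C → 7, R → 6; minimax = 1.
0 ≠ 1, so there is no saddle point; optimal play is mixed.
C is strictly dominated by L (it gives the kicker strictly more in every row), so the keeper never plays it.
On the remaining 2×2 (Left, Right vs L, R):
Let the kicker play Left with probability p. Expected payoff against L: (-8)p + 1(1−p) = −9p + 1; against R: 6p + 0(1−p) = 6p.
Setting these equal: −9p + 1 = 6p ⇒ −15p = -1 ⇒ p = 1/15, and the value is (-9)·(1/15) + 1 = 2/5.
For the keeper: with q = P(L), equating Left's and Right's payoffs gives −14q + 6 = q ⇒ q = 2/5.

2/5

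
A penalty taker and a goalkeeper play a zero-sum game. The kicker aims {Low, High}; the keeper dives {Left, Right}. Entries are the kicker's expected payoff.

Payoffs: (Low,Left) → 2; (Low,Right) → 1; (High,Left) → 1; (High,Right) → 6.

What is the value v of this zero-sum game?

11/6

Row minima: Low → 1, High → 1; maximin = 1.
Column maxima: Left → 2, Right → 6; minimax = 2.
1 ≠ 2, so there is no saddle point; optimal play is mixed.
Let the kicker play Low with probability p. Expected payoff against Left: 2p + 1(1−p) = p + 1; against Right: 1p + 6(1−p) = −5p + 6.
Setting these equal: p + 1 = −5p + 6 ⇒ 6p = 5 ⇒ p = 5/6, and the value is (1)·(5/6) + 1 = 11/6.
For the keeper: with q = P(Left), equating Low's and High's payoffs gives q + 1 = −5q + 6 ⇒ q = 5/6.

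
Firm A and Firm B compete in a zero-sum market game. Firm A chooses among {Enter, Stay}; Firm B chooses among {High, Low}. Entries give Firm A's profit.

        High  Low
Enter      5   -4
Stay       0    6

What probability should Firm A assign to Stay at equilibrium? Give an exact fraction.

Row minima: Enter → -4, Stay → 0; maximin = 0.
Column maxima: High → 5, Low → 6; minimax = 5.
0 ≠ 5, so there is no saddle point; optimal play is mixed.
Let Firm A play Enter with probability p. Expected payoff against High: 5p + 0(1−p) = 5p; against Low: (-4)p + 6(1−p) = −10p + 6.
Setting these equal: 5p = −10p + 6 ⇒ 15p = 6 ⇒ p = 2/5, and the value is (5)·(2/5) = 2.
For Firm B: with q = P(High), equating Enter's and Stay's payoffs gives 9q − 4 = −6q + 6 ⇒ q = 2/3.

3/5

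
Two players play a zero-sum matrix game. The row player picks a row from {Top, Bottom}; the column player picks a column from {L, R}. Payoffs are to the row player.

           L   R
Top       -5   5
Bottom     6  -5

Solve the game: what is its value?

Row minima: Top → -5, Bottom → -5; maximin = -5.
Column maxima: L → 6, R → 5; minimax = 5.
-5 ≠ 5, so there is no saddle point; optimal play is mixed.
Let the row player play Top with probability p. Expected payoff against L: (-5)p + 6(1−p) = −11p + 6; against R: 5p + (-5)(1−p) = 10p − 5.
Setting these equal: −11p + 6 = 10p − 5 ⇒ −21p = -11 ⇒ p = 11/21, and the value is (-11)·(11/21) + 6 = 5/21.
For the column player: with q = P(L), equating Top's and Bottom's payoffs gives −10q + 5 = 11q − 5 ⇒ q = 10/21.

5/21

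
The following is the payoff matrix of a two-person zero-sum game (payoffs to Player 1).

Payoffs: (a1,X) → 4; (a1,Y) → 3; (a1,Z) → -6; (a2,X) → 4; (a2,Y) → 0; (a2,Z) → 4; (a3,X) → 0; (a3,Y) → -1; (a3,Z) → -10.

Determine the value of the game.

Row minima: a1 → -6, a2 → 0, a3 → -10; maximin = 0.
Column maxima: X → 4, Y → 3, Z → 4; minimax = 3.
0 ≠ 3, so there is no saddle point; optimal play is mixed.
a3 is strictly dominated by a1, so Player 1 never plays it.
X is strictly dominated by Y (it gives Player 1 strictly more in every row), so Player 2 never plays it.
On the remaining 2×2 (a1, a2 vs Y, Z):
Let Player 1 play a1 with probability p. Expected payoff against Y: 3p + 0(1−p) = 3p; against Z: (-6)p + 4(1−p) = −10p + 4.
Setting these equal: 3p = −10p + 4 ⇒ 13p = 4 ⇒ p = 4/13, and the value is (3)·(4/13) = 12/13.
For Player 2: with q = P(Y), equating a1's and a2's payoffs gives 9q − 6 = −4q + 4 ⇒ q = 10/13.

12/13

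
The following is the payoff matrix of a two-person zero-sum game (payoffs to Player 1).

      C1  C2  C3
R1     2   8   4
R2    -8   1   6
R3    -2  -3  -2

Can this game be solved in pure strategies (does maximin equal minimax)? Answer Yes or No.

Yes

Row minima: R1 → 2, R2 → -8, R3 → -3; maximin = 2.
Column maxima: C1 → 2, C2 → 8, C3 → 6; minimax = 2.
maximin = minimax = 2, so a saddle point exists.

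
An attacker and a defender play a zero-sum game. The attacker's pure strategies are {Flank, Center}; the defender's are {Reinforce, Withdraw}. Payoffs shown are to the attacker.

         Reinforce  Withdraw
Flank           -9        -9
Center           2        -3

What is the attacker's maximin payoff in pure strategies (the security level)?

Row minima: Flank → -9, Center → -3.
The best of these is -3.

-3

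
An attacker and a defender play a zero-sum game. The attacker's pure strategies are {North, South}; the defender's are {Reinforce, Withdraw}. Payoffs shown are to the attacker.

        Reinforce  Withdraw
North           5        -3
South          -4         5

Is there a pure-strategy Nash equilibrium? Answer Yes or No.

Row minima: North → -3, South → -4; maximin = -3.
Column maxima: Reinforce → 5, Withdraw → 5; minimax = 5.
-3 ≠ 5, so no pure-strategy equilibrium exists.

No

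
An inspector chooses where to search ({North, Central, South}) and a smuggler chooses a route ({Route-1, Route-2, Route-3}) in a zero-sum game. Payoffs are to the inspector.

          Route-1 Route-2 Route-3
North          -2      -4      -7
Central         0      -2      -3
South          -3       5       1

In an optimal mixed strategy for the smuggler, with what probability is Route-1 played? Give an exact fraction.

4/7

Row minima: North → -7, Central → -3, South → -3; maximin = -3.
Column maxima: Route-1 → 0, Route-2 → 5, Route-3 → 1; minimax = 0.
-3 ≠ 0, so there is no saddle point; optimal play is mixed.
North is strictly dominated by Central, so the inspector never plays it.
Route-2 is strictly dominated by Route-3 (it gives the inspector strictly more in every row), so the smuggler never plays it.
On the remaining 2×2 (Central, South vs Route-1, Route-3):
Let the inspector play Central with probability p. Expected payoff against Route-1: 0p + (-3)(1−p) = 3p − 3; against Route-3: (-3)p + 1(1−p) = −4p + 1.
Setting these equal: 3p − 3 = −4p + 1 ⇒ 7p = 4 ⇒ p = 4/7, and the value is (3)·(4/7) − 3 = -9/7.
For the smuggler: with q = P(Route-1), equating Central's and South's payoffs gives 3q − 3 = −4q + 1 ⇒ q = 4/7.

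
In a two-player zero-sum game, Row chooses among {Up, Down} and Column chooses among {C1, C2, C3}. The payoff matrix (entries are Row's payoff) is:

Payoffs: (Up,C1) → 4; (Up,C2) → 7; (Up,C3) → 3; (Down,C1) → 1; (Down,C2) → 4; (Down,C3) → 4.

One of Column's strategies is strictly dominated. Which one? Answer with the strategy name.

C2

C1 holds Row's payoff strictly below C2 in every row: 4 < 7, 1 < 4.
So C2 is strictly dominated for Column.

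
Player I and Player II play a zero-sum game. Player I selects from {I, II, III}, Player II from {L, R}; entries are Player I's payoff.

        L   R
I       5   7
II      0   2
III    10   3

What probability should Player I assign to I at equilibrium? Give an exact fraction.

Row minima: I → 5, II → 0, III → 3; maximin = 5.
Column maxima: L → 10, R → 7; minimax = 7.
5 ≠ 7, so there is no saddle point; optimal play is mixed.
II is strictly dominated by I, so Player I never plays it.
On the remaining 2×2 (I, III vs L, R):
Let Player I play I with probability p. Expected payoff against L: 5p + 10(1−p) = −5p + 10; against R: 7p + 3(1−p) = 4p + 3.
Setting these equal: −5p + 10 = 4p + 3 ⇒ −9p = -7 ⇒ p = 7/9, and the value is (-5)·(7/9) + 10 = 55/9.
For Player II: with q = P(L), equating I's and III's payoffs gives −2q + 7 = 7q + 3 ⇒ q = 4/9.

7/9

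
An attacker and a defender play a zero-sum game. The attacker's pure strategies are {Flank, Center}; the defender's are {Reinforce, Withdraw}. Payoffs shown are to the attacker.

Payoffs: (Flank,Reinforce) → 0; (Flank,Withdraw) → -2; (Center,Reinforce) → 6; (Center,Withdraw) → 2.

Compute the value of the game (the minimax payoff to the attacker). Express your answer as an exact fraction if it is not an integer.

2

Row minima: Flank → -2, Center → 2; maximin = 2.
Column maxima: Reinforce → 6, Withdraw → 2; minimax = 2.
Since maximin = minimax = 2, there is a saddle point and the value is 2.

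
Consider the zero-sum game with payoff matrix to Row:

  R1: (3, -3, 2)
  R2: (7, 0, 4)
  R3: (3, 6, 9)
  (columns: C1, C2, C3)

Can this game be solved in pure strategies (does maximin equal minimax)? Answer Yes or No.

No

Row minima: R1 → -3, R2 → 0, R3 → 3; maximin = 3.
Column maxima: C1 → 7, C2 → 6, C3 → 9; minimax = 6.
3 ≠ 6, so no pure-strategy equilibrium exists.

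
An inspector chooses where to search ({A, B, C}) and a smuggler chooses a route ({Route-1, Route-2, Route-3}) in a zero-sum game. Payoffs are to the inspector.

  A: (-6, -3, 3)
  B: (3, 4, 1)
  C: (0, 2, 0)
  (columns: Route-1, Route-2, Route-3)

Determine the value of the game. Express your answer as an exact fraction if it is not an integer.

Row minima: A → -6, B → 1, C → 0; maximin = 1.
Column maxima: Route-1 → 3, Route-2 → 4, Route-3 → 3; minimax = 3.
1 ≠ 3, so there is no saddle point; optimal play is mixed.
C is strictly dominated by B, so the inspector never plays it.
Route-2 is strictly dominated by Route-1 (it gives the inspector strictly more in every row), so the smuggler never plays it.
On the remaining 2×2 (A, B vs Route-1, Route-3):
Let the inspector play A with probability p. Expected payoff against Route-1: (-6)p + 3(1−p) = −9p + 3; against Route-3: 3p + 1(1−p) = 2p + 1.
Setting these equal: −9p + 3 = 2p + 1 ⇒ −11p = -2 ⇒ p = 2/11, and the value is (-9)·(2/11) + 3 = 15/11.
For the smuggler: with q = P(Route-1), equating A's and B's payoffs gives −9q + 3 = 2q + 1 ⇒ q = 2/11.

15/11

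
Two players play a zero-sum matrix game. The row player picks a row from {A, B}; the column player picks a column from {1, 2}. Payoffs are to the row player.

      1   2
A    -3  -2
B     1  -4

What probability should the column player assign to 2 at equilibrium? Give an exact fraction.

2/3

Row minima: A → -3, B → -4; maximin = -3.
Column maxima: 1 → 1, 2 → -2; minimax = -2.
-3 ≠ -2, so there is no saddle point; optimal play is mixed.
Let the row player play A with probability p. Expected payoff against 1: (-3)p + 1(1−p) = −4p + 1; against 2: (-2)p + (-4)(1−p) = 2p − 4.
Setting these equal: −4p + 1 = 2p − 4 ⇒ −6p = -5 ⇒ p = 5/6, and the value is (-4)·(5/6) + 1 = -7/3.
For the column player: with q = P(1), equating A's and B's payoffs gives −q − 2 = 5q − 4 ⇒ q = 1/3.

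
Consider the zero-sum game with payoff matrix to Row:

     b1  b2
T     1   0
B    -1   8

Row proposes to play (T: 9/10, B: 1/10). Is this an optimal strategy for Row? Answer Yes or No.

Against b1 this mix gives (9/10)·1 + (1/10)·(-1) = 4/5.
Against b2 this mix gives (9/10)·0 + (1/10)·8 = 4/5.
All of Column's active replies (b1, b2) yield 4/5, and no column does worse for Row. The mix makes Column indifferent and guarantees 4/5, so it is optimal.

Yes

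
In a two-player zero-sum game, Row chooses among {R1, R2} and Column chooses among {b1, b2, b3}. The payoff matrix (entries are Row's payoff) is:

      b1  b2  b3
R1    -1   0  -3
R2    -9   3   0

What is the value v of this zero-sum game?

Row minima: R1 → -3, R2 → -9; maximin = -3.
Column maxima: b1 → -1, b2 → 3, b3 → 0; minimax = -1.
-3 ≠ -1, so there is no saddle point; optimal play is mixed.
b2 is strictly dominated by b1 (it gives Row strictly more in every row), so Column never plays it.
On the remaining 2×2 (R1, R2 vs b1, b3):
Let Row play R1 with probability p. Expected payoff against b1: (-1)p + (-9)(1−p) = 8p − 9; against b3: (-3)p + 0(1−p) = −3p.
Setting these equal: 8p − 9 = −3p ⇒ 11p = 9 ⇒ p = 9/11, and the value is (8)·(9/11) − 9 = -27/11.
For Column: with q = P(b1), equating R1's and R2's payoffs gives 2q − 3 = −9q ⇒ q = 3/11.

-27/11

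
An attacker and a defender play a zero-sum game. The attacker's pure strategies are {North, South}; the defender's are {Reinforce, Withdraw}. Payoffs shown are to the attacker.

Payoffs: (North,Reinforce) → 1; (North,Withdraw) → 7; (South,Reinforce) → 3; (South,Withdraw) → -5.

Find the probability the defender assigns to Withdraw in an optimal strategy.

Row minima: North → 1, South → -5; maximin = 1.
Column maxima: Reinforce → 3, Withdraw → 7; minimax = 3.
1 ≠ 3, so there is no saddle point; optimal play is mixed.
Let the attacker play North with probability p. Expected payoff against Reinforce: 1p + 3(1−p) = −2p + 3; against Withdraw: 7p + (-5)(1−p) = 12p − 5.
Setting these equal: −2p + 3 = 12p − 5 ⇒ −14p = -8 ⇒ p = 4/7, and the value is (-2)·(4/7) + 3 = 13/7.
For the defender: with q = P(Reinforce), equating North's and South's payoffs gives −6q + 7 = 8q − 5 ⇒ q = 6/7.

1/7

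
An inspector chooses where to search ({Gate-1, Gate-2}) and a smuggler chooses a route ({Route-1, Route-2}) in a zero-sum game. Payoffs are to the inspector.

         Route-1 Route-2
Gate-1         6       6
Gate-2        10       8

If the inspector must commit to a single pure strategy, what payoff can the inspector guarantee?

8

Row minima: Gate-1 → 6, Gate-2 → 8.
The best of these is 8.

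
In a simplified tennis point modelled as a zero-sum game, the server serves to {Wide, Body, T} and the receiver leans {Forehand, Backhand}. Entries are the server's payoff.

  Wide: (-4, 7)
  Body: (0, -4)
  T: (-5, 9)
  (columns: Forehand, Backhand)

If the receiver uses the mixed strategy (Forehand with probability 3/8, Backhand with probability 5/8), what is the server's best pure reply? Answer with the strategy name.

T

Expected payoff of Wide: (3/8)·(-4) + (5/8)·7 = 23/8.
Expected payoff of Body: (3/8)·0 + (5/8)·(-4) = -5/2.
Expected payoff of T: (3/8)·(-5) + (5/8)·9 = 15/4.
The largest is 15/4, so the server's best response is T.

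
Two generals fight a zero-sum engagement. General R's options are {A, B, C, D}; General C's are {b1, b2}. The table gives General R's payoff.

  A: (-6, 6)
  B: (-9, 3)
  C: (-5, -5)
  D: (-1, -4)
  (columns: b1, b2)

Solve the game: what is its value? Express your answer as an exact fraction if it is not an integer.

-2

Row minima: A → -6, B → -9, C → -5, D → -4; maximin = -4.
Column maxima: b1 → -1, b2 → 6; minimax = -1.
-4 ≠ -1, so there is no saddle point; optimal play is mixed.
B is strictly dominated by A, so General R never plays it.
C is strictly dominated by D, so General R never plays it.
On the remaining 2×2 (A, D vs b1, b2):
Let General R play A with probability p. Expected payoff against b1: (-6)p + (-1)(1−p) = −5p − 1; against b2: 6p + (-4)(1−p) = 10p − 4.
Setting these equal: −5p − 1 = 10p − 4 ⇒ −15p = -3 ⇒ p = 1/5, and the value is (-5)·(1/5) − 1 = -2.
For General C: with q = P(b1), equating A's and D's payoffs gives −12q + 6 = 3q − 4 ⇒ q = 2/3.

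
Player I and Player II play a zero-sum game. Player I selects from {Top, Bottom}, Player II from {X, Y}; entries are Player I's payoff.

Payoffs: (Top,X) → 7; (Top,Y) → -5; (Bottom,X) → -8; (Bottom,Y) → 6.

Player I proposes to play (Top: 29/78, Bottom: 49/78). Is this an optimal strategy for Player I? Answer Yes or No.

No

Against X this mix gives (29/78)·7 + (49/78)·(-8) = -63/26.
Against Y this mix gives (29/78)·(-5) + (49/78)·6 = 149/78.
Player II will play X, holding Player I to -63/26. Shifting weight toward the row that does better against X would raise this floor (the equalizing mix achieves 1/13 against both X and Y), so the proposed strategy is not optimal.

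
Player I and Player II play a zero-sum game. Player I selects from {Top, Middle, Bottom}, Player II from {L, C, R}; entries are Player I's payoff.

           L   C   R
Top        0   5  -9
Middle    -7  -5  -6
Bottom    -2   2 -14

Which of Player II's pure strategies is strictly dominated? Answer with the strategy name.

L holds Player I's payoff strictly below C in every row: 0 < 5, -7 < -5, -2 < 2.
So C is strictly dominated for Player II.

C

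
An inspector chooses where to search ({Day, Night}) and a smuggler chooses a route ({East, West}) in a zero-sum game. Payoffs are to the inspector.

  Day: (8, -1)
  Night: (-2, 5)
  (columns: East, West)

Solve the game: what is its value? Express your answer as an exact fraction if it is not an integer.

19/8

Row minima: Day → -1, Night → -2; maximin = -1.
Column maxima: East → 8, West → 5; minimax = 5.
-1 ≠ 5, so there is no saddle point; optimal play is mixed.
Let the inspector play Day with probability p. Expected payoff against East: 8p + (-2)(1−p) = 10p − 2; against West: (-1)p + 5(1−p) = −6p + 5.
Setting these equal: 10p − 2 = −6p + 5 ⇒ 16p = 7 ⇒ p = 7/16, and the value is (10)·(7/16) − 2 = 19/8.
For the smuggler: with q = P(East), equating Day's and Night's payoffs gives 9q − 1 = −7q + 5 ⇒ q = 3/8.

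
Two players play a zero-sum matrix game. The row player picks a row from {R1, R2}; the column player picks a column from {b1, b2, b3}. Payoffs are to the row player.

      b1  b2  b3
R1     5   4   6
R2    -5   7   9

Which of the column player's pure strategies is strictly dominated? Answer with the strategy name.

b1 holds the row player's payoff strictly below b3 in every row: 5 < 6, -5 < 9.
So b3 is strictly dominated for the column player.

b3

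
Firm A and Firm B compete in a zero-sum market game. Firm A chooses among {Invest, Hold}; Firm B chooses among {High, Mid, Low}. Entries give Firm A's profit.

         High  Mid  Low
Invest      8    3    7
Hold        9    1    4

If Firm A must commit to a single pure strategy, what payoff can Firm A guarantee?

Row minima: Invest → 3, Hold → 1.
The best of these is 3.

3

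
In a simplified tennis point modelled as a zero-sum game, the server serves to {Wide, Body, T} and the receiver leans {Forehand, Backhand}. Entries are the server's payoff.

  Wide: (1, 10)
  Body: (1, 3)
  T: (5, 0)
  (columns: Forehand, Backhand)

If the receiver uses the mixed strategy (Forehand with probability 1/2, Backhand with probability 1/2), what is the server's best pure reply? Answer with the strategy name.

Wide

Expected payoff of Wide: (1/2)·1 + (1/2)·10 = 11/2.
Expected payoff of Body: (1/2)·1 + (1/2)·3 = 2.
Expected payoff of T: (1/2)·5 + (1/2)·0 = 5/2.
The largest is 11/2, so the server's best response is Wide.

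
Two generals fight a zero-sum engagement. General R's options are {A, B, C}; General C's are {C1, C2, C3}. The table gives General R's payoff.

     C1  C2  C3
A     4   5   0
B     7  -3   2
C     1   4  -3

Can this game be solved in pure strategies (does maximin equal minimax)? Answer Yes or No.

Row minima: A → 0, B → -3, C → -3; maximin = 0.
Column maxima: C1 → 7, C2 → 5, C3 → 2; minimax = 2.
0 ≠ 2, so no pure-strategy equilibrium exists.

No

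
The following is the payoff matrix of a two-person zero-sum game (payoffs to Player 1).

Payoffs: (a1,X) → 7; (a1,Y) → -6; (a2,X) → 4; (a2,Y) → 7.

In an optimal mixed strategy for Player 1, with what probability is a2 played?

Row minima: a1 → -6, a2 → 4; maximin = 4.
Column maxima: X → 7, Y → 7; minimax = 7.
4 ≠ 7, so there is no saddle point; optimal play is mixed.
Let Player 1 play a1 with probability p. Expected payoff against X: 7p + 4(1−p) = 3p + 4; against Y: (-6)p + 7(1−p) = −13p + 7.
Setting these equal: 3p + 4 = −13p + 7 ⇒ 16p = 3 ⇒ p = 3/16, and the value is (3)·(3/16) + 4 = 73/16.
For Player 2: with q = P(X), equating a1's and a2's payoffs gives 13q − 6 = −3q + 7 ⇒ q = 13/16.

13/16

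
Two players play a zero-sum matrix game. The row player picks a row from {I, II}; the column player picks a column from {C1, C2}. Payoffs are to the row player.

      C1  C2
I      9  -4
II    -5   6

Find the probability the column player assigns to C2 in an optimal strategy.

7/12

Row minima: I → -4, II → -5; maximin = -4.
Column maxima: C1 → 9, C2 → 6; minimax = 6.
-4 ≠ 6, so there is no saddle point; optimal play is mixed.
Let the row player play I with probability p. Expected payoff against C1: 9p + (-5)(1−p) = 14p − 5; against C2: (-4)p + 6(1−p) = −10p + 6.
Setting these equal: 14p − 5 = −10p + 6 ⇒ 24p = 11 ⇒ p = 11/24, and the value is (14)·(11/24) − 5 = 17/12.
For the column player: with q = P(C1), equating I's and II's payoffs gives 13q − 4 = −11q + 6 ⇒ q = 5/12.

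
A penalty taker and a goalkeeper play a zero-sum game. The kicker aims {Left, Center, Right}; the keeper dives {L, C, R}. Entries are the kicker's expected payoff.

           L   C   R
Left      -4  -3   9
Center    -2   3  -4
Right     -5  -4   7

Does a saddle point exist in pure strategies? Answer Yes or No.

Row minima: Left → -4, Center → -4, Right → -5; maximin = -4.
Column maxima: L → -2, C → 3, R → 9; minimax = -2.
-4 ≠ -2, so no pure-strategy equilibrium exists.

No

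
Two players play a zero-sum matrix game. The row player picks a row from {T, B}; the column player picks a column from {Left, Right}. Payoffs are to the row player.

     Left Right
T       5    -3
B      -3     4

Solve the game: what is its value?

Row minima: T → -3, B → -3; maximin = -3.
Column maxima: Left → 5, Right → 4; minimax = 4.
-3 ≠ 4, so there is no saddle point; optimal play is mixed.
Let the row player play T with probability p. Expected payoff against Left: 5p + (-3)(1−p) = 8p − 3; against Right: (-3)p + 4(1−p) = −7p + 4.
Setting these equal: 8p − 3 = −7p + 4 ⇒ 15p = 7 ⇒ p = 7/15, and the value is (8)·(7/15) − 3 = 11/15.
For the column player: with q = P(Left), equating T's and B's payoffs gives 8q − 3 = −7q + 4 ⇒ q = 7/15.

11/15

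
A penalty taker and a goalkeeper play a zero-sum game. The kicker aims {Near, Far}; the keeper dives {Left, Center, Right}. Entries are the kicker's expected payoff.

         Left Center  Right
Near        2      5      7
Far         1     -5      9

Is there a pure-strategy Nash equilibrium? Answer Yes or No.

Yes

Row minima: Near → 2, Far → -5; maximin = 2.
Column maxima: Left → 2, Center → 5, Right → 9; minimax = 2.
maximin = minimax = 2, so a saddle point exists.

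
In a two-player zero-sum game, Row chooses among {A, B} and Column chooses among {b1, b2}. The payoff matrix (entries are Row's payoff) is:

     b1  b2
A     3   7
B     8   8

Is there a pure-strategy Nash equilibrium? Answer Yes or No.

Yes

Row minima: A → 3, B → 8; maximin = 8.
Column maxima: b1 → 8, b2 → 8; minimax = 8.
maximin = minimax = 8, so a saddle point exists.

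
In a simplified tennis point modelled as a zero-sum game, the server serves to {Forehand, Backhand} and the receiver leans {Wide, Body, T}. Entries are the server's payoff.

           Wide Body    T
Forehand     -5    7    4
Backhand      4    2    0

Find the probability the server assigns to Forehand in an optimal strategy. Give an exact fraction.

Row minima: Forehand → -5, Backhand → 0; maximin = 0.
Column maxima: Wide → 4, Body → 7, T → 4; minimax = 4.
0 ≠ 4, so there is no saddle point; optimal play is mixed.
Body is strictly dominated by T (it gives the server strictly more in every row), so the receiver never plays it.
On the remaining 2×2 (Forehand, Backhand vs Wide, T):
Let the server play Forehand with probability p. Expected payoff against Wide: (-5)p + 4(1−p) = −9p + 4; against T: 4p + 0(1−p) = 4p.
Setting these equal: −9p + 4 = 4p ⇒ −13p = -4 ⇒ p = 4/13, and the value is (-9)·(4/13) + 4 = 16/13.
For the receiver: with q = P(Wide), equating Forehand's and Backhand's payoffs gives −9q + 4 = 4q ⇒ q = 4/13.

4/13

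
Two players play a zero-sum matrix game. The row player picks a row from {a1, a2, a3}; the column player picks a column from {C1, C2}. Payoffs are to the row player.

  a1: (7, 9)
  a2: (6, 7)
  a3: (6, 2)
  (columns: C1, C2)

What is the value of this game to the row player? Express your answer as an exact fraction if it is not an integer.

Row minima: a1 → 7, a2 → 6, a3 → 2; maximin = 7.
Column maxima: C1 → 7, C2 → 9; minimax = 7.
Since maximin = minimax = 7, there is a saddle point and the value is 7.

7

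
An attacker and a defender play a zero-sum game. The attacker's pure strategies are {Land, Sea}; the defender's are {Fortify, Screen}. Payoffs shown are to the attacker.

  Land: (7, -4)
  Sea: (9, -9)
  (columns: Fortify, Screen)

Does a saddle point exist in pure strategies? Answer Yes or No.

Yes

Row minima: Land → -4, Sea → -9; maximin = -4.
Column maxima: Fortify → 9, Screen → -4; minimax = -4.
maximin = minimax = -4, so a saddle point exists.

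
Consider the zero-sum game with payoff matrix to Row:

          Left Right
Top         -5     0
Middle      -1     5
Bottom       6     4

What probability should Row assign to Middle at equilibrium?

Row minima: Top → -5, Middle → -1, Bottom → 4; maximin = 4.
Column maxima: Left → 6, Right → 5; minimax = 5.
4 ≠ 5, so there is no saddle point; optimal play is mixed.
Top is strictly dominated by Middle, so Row never plays it.
On the remaining 2×2 (Middle, Bottom vs Left, Right):
Let Row play Middle with probability p. Expected payoff against Left: (-1)p + 6(1−p) = −7p + 6; against Right: 5p + 4(1−p) = p + 4.
Setting these equal: −7p + 6 = p + 4 ⇒ −8p = -2 ⇒ p = 1/4, and the value is (-7)·(1/4) + 6 = 17/4.
For Column: with q = P(Left), equating Middle's and Bottom's payoffs gives −6q + 5 = 2q + 4 ⇒ q = 1/8.

1/4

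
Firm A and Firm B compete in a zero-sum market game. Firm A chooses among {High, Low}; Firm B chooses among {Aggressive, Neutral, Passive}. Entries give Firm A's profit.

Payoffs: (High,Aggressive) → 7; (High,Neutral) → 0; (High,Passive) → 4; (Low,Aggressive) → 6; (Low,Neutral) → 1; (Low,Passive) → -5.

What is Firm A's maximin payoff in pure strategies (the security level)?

0

Row minima: High → 0, Low → -5.
The best of these is 0.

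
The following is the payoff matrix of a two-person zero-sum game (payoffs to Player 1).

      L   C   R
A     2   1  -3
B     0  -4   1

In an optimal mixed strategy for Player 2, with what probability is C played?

4/9

Row minima: A → -3, B → -4; maximin = -3.
Column maxima: L → 2, C → 1, R → 1; minimax = 1.
-3 ≠ 1, so there is no saddle point; optimal play is mixed.
L is strictly dominated by C (it gives Player 1 strictly more in every row), so Player 2 never plays it.
On the remaining 2×2 (A, B vs C, R):
Let Player 1 play A with probability p. Expected payoff against C: 1p + (-4)(1−p) = 5p − 4; against R: (-3)p + 1(1−p) = −4p + 1.
Setting these equal: 5p − 4 = −4p + 1 ⇒ 9p = 5 ⇒ p = 5/9, and the value is (5)·(5/9) − 4 = -11/9.
For Player 2: with q = P(C), equating A's and B's payoffs gives 4q − 3 = −5q + 1 ⇒ q = 4/9.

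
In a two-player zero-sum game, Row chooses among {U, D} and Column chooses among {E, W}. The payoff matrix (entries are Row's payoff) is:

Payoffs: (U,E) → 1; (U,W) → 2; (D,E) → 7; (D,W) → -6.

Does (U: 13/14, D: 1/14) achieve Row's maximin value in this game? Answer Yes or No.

Against E this mix gives (13/14)·1 + (1/14)·7 = 10/7.
Against W this mix gives (13/14)·2 + (1/14)·(-6) = 10/7.
All of Column's active replies (E, W) yield 10/7, and no column does worse for Row. The mix makes Column indifferent and guarantees 10/7, so it is optimal.

Yes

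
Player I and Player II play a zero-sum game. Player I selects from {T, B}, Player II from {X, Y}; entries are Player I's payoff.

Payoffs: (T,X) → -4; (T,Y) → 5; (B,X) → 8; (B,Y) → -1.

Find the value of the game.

Row minima: T → -4, B → -1; maximin = -1.
Column maxima: X → 8, Y → 5; minimax = 5.
-1 ≠ 5, so there is no saddle point; optimal play is mixed.
Let Player I play T with probability p. Expected payoff against X: (-4)p + 8(1−p) = −12p + 8; against Y: 5p + (-1)(1−p) = 6p − 1.
Setting these equal: −12p + 8 = 6p − 1 ⇒ −18p = -9 ⇒ p = 1/2, and the value is (-12)·(1/2) + 8 = 2.
For Player II: with q = P(X), equating T's and B's payoffs gives −9q + 5 = 9q − 1 ⇒ q = 1/3.

2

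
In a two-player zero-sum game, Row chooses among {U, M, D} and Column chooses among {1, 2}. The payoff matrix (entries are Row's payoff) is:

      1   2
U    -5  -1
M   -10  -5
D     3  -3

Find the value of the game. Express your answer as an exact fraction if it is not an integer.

Row minima: U → -5, M → -10, D → -3; maximin = -3.
Column maxima: 1 → 3, 2 → -1; minimax = -1.
-3 ≠ -1, so there is no saddle point; optimal play is mixed.
M is strictly dominated by U, so Row never plays it.
On the remaining 2×2 (U, D vs 1, 2):
Let Row play U with probability p. Expected payoff against 1: (-5)p + 3(1−p) = −8p + 3; against 2: (-1)p + (-3)(1−p) = 2p − 3.
Setting these equal: −8p + 3 = 2p − 3 ⇒ −10p = -6 ⇒ p = 3/5, and the value is (-8)·(3/5) + 3 = -9/5.
For Column: with q = P(1), equating U's and D's payoffs gives −4q − 1 = 6q − 3 ⇒ q = 1/5.

-9/5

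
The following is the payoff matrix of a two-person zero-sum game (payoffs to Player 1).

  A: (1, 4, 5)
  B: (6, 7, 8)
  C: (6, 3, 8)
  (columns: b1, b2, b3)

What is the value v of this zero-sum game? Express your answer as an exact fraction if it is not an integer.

Row minima: A → 1, B → 6, C → 3; maximin = 6.
Column maxima: b1 → 6, b2 → 7, b3 → 8; minimax = 6.
Since maximin = minimax = 6, there is a saddle point and the value is 6.

6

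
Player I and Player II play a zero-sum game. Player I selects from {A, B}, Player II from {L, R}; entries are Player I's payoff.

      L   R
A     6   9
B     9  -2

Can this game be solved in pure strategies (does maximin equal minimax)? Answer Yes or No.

Row minima: A → 6, B → -2; maximin = 6.
Column maxima: L → 9, R → 9; minimax = 9.
6 ≠ 9, so no pure-strategy equilibrium exists.

No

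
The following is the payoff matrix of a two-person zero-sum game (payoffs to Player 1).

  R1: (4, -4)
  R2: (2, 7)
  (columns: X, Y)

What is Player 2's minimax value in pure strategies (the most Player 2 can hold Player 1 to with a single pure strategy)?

Column maxima: X → 4, Y → 7.
The smallest of these is 4.

4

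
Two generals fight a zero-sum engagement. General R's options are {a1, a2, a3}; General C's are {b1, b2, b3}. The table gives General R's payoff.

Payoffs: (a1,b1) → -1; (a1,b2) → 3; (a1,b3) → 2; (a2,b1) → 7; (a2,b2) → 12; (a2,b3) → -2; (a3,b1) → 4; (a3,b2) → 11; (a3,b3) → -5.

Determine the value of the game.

1

Row minima: a1 → -1, a2 → -2, a3 → -5; maximin = -1.
Column maxima: b1 → 7, b2 → 12, b3 → 2; minimax = 2.
-1 ≠ 2, so there is no saddle point; optimal play is mixed.
a3 is strictly dominated by a2, so General R never plays it.
b2 is strictly dominated by b1 (it gives General R strictly more in every row), so General C never plays it.
On the remaining 2×2 (a1, a2 vs b1, b3):
Let General R play a1 with probability p. Expected payoff against b1: (-1)p + 7(1−p) = −8p + 7; against b3: 2p + (-2)(1−p) = 4p − 2.
Setting these equal: −8p + 7 = 4p − 2 ⇒ −12p = -9 ⇒ p = 3/4, and the value is (-8)·(3/4) + 7 = 1.
For General C: with q = P(b1), equating a1's and a2's payoffs gives −3q + 2 = 9q − 2 ⇒ q = 1/3.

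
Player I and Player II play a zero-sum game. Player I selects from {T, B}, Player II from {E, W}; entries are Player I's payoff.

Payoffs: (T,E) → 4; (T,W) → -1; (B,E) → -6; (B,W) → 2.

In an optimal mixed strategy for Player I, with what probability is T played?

8/13

Row minima: T → -1, B → -6; maximin = -1.
Column maxima: E → 4, W → 2; minimax = 2.
-1 ≠ 2, so there is no saddle point; optimal play is mixed.
Let Player I play T with probability p. Expected payoff against E: 4p + (-6)(1−p) = 10p − 6; against W: (-1)p + 2(1−p) = −3p + 2.
Setting these equal: 10p − 6 = −3p + 2 ⇒ 13p = 8 ⇒ p = 8/13, and the value is (10)·(8/13) − 6 = 2/13.
For Player II: with q = P(E), equating T's and B's payoffs gives 5q − 1 = −8q + 2 ⇒ q = 3/13.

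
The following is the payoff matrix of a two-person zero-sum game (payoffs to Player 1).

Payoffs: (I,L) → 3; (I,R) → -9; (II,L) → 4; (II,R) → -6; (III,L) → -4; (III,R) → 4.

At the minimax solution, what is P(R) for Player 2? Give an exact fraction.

Row minima: I → -9, II → -6, III → -4; maximin = -4.
Column maxima: L → 4, R → 4; minimax = 4.
-4 ≠ 4, so there is no saddle point; optimal play is mixed.
I is strictly dominated by II, so Player 1 never plays it.
On the remaining 2×2 (II, III vs L, R):
Let Player 1 play II with probability p. Expected payoff against L: 4p + (-4)(1−p) = 8p − 4; against R: (-6)p + 4(1−p) = −10p + 4.
Setting these equal: 8p − 4 = −10p + 4 ⇒ 18p = 8 ⇒ p = 4/9, and the value is (8)·(4/9) − 4 = -4/9.
For Player 2: with q = P(L), equating II's and III's payoffs gives 10q − 6 = −8q + 4 ⇒ q = 5/9.

4/9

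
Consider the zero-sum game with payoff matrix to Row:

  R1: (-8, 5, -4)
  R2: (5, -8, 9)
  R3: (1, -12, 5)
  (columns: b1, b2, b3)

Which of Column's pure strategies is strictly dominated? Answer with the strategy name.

b3

b1 holds Row's payoff strictly below b3 in every row: -8 < -4, 5 < 9, 1 < 5.
So b3 is strictly dominated for Column.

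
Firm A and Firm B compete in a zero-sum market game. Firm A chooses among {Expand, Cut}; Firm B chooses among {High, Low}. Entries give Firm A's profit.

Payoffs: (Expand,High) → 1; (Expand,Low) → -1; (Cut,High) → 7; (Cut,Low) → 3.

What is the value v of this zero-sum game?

Row minima: Expand → -1, Cut → 3; maximin = 3.
Column maxima: High → 7, Low → 3; minimax = 3.
Since maximin = minimax = 3, there is a saddle point and the value is 3.

3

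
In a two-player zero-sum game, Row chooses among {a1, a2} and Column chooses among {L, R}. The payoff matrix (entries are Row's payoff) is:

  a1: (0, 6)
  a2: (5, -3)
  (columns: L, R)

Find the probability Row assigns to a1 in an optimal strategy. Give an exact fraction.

4/7

Row minima: a1 → 0, a2 → -3; maximin = 0.
Column maxima: L → 5, R → 6; minimax = 5.
0 ≠ 5, so there is no saddle point; optimal play is mixed.
Let Row play a1 with probability p. Expected payoff against L: 0p + 5(1−p) = −5p + 5; against R: 6p + (-3)(1−p) = 9p − 3.
Setting these equal: −5p + 5 = 9p − 3 ⇒ −14p = -8 ⇒ p = 4/7, and the value is (-5)·(4/7) + 5 = 15/7.
For Column: with q = P(L), equating a1's and a2's payoffs gives −6q + 6 = 8q − 3 ⇒ q = 9/14.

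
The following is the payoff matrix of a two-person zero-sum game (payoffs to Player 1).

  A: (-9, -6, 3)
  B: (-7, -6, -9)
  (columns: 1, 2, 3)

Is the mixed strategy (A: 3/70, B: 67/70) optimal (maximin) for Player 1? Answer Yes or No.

No

Against 1 this mix gives (3/70)·(-9) + (67/70)·(-7) = -248/35.
Against 2 this mix gives (3/70)·(-6) + (67/70)·(-6) = -6.
Against 3 this mix gives (3/70)·3 + (67/70)·(-9) = -297/35.
Player 2 will play 3, holding Player 1 to -297/35. Shifting weight toward the row that does better against 3 would raise this floor (the equalizing mix achieves -51/7 against both 3 and 1), so the proposed strategy is not optimal.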